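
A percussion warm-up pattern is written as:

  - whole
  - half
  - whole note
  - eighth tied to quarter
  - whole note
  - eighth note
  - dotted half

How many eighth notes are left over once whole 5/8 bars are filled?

3

One bar of 5/8 = 5 eighth notes.
Each duration in eighth notes: whole = 8; half = 4; whole note = 8; eighth tied to quarter (eighth + quarter) = 3; whole note = 8; eighth note = 1; dotted half = 6.
Altogether 8 + 4 + 8 + 3 + 8 + 1 + 6 = 38.
38 ÷ 5 = 7 complete bars with 3 eighth notes remaining.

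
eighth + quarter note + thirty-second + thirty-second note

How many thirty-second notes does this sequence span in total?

Each duration in thirty-second notes: eighth = 4; quarter note = 8; thirty-second = 1; thirty-second note = 1.
Sum: 4 + 8 + 1 + 1 = 14 thirty-second notes.

14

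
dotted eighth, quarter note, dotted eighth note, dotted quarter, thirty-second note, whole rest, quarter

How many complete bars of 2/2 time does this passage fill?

One bar of 2/2 = 32 thirty-second notes.
Convert each value to thirty-second notes: dotted eighth = 6; quarter note = 8; dotted eighth note = 6; dotted quarter = 12; thirty-second note = 1; whole rest = 32; quarter = 8.
Sum: 6 + 8 + 6 + 12 + 1 + 32 + 8 = 73.
73 ÷ 32 = 2 complete bars with 9 left over.

2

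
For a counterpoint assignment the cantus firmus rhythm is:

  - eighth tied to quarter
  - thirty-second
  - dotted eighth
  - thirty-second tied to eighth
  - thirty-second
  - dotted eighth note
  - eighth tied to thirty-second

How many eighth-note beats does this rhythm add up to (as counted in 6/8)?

One eighth-note beat = 4 thirty-second notes.
Convert each value to thirty-second notes: eighth tied to quarter (eighth + quarter) = 12; thirty-second = 1; dotted eighth = 6; thirty-second tied to eighth (thirty-second + eighth) = 5; thirty-second = 1; dotted eighth note = 6; eighth tied to thirty-second (eighth + thirty-second) = 5.
Altogether 12 + 1 + 6 + 5 + 1 + 6 + 5 = 36.
36 ÷ 4 = 9 beats.

9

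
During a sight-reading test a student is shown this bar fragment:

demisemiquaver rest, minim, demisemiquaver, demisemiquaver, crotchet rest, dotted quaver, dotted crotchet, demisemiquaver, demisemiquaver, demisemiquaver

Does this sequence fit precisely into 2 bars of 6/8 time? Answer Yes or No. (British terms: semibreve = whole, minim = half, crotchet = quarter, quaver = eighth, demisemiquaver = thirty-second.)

One bar of 6/8 = 24 thirty-second notes, so 2 bars = 48.
Working in thirty-second notes: demisemiquaver rest = 1; minim = 16; demisemiquaver = 1; demisemiquaver = 1; crotchet rest = 8; dotted quaver = 6; dotted crotchet = 12; demisemiquaver = 1; demisemiquaver = 1; demisemiquaver = 1.
Sum: 1 + 16 + 1 + 1 + 8 + 6 + 12 + 1 + 1 + 1 = 48.
48 equals 48, so the answer is Yes.

Yes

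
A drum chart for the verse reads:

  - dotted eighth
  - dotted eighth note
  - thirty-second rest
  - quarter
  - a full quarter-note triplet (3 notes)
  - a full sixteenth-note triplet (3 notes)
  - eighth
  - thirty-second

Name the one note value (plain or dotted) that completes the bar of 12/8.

sixteenth note

The bar of 12/8 = 48 thirty-second notes.
Each duration in thirty-second notes: dotted eighth = 6; dotted eighth note = 6; thirty-second rest = 1; quarter = 8; a full quarter-note triplet (3 notes) (three triplet quarters span one half) = 16; a full sixteenth-note triplet (3 notes) (three triplet sixteenths span one eighth) = 4; eighth = 4; thirty-second = 1.
Adding: 6 + 6 + 1 + 8 + 16 + 4 + 4 + 1 = 46.
Remaining: 48 − 46 = 2 thirty-second notes, which is a sixteenth note.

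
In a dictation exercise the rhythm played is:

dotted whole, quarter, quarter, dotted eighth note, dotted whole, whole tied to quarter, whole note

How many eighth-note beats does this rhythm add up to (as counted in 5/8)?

47.5

One eighth-note beat = 2 sixteenth notes.
In sixteenth notes: dotted whole = 24; quarter = 4; quarter = 4; dotted eighth note = 3; dotted whole = 24; whole tied to quarter (whole + quarter) = 20; whole note = 16.
Adding: 24 + 4 + 4 + 3 + 24 + 20 + 16 = 95.
95 ÷ 2 = 47.5 beats.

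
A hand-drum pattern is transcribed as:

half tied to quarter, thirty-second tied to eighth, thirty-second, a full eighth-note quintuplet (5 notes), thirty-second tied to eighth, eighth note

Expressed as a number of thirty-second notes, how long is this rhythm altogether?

Convert each value to thirty-second notes: half tied to quarter (half + quarter) = 24; thirty-second tied to eighth (thirty-second + eighth) = 5; thirty-second = 1; a full eighth-note quintuplet (5 notes) (five quintuplet eighths span one half) = 16; thirty-second tied to eighth (thirty-second + eighth) = 5; eighth note = 4.
Adding: 24 + 5 + 1 + 16 + 5 + 4 = 55 thirty-second notes.

55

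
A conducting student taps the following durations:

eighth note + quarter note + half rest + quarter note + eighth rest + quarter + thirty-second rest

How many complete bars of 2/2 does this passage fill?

One bar of 2/2 = 32 thirty-second notes.
Working in thirty-second notes: eighth note = 4; quarter note = 8; half rest = 16; quarter note = 8; eighth rest = 4; quarter = 8; thirty-second rest = 1.
Total: 4 + 8 + 16 + 8 + 4 + 8 + 1 = 49.
49 ÷ 32 = 1 complete bar with 17 left over.

1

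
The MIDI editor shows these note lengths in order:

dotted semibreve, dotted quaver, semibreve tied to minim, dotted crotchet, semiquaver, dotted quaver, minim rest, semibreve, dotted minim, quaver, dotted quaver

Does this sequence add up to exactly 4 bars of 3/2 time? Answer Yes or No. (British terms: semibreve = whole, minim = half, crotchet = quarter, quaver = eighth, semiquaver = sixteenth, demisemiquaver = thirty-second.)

One bar of 3/2 = 24 sixteenth notes, so 4 bars = 96.
Working in sixteenth notes: dotted semibreve = 24; dotted quaver = 3; semibreve tied to minim (semibreve + minim) = 24; dotted crotchet = 6; semiquaver = 1; dotted quaver = 3; minim rest = 8; semibreve = 16; dotted minim = 12; quaver = 2; dotted quaver = 3.
Total: 24 + 3 + 24 + 6 + 1 + 3 + 8 + 16 + 12 + 2 + 3 = 102.
102 exceeds 96, so the answer is No.

No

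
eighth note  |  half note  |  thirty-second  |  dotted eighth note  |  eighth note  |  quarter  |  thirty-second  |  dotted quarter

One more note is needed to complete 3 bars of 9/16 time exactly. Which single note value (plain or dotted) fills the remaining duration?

3 bars of 9/16 = 54 thirty-second notes.
Working in thirty-second notes: eighth note = 4; half note = 16; thirty-second = 1; dotted eighth note = 6; eighth note = 4; quarter = 8; thirty-second = 1; dotted quarter = 12.
Sum: 4 + 16 + 1 + 6 + 4 + 8 + 1 + 12 = 52.
Remaining: 54 − 52 = 2 thirty-second notes, which is a sixteenth note.

sixteenth note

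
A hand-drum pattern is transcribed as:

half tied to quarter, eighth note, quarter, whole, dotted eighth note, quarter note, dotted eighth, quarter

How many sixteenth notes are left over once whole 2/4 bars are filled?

0

One bar of 2/4 = 8 sixteenth notes.
Working in sixteenth notes: half tied to quarter (half + quarter) = 12; eighth note = 2; quarter = 4; whole = 16; dotted eighth note = 3; quarter note = 4; dotted eighth = 3; quarter = 4.
Total: 12 + 2 + 4 + 16 + 3 + 4 + 3 + 4 = 48.
48 ÷ 8 = 6 complete bars with 0 sixteenth notes remaining.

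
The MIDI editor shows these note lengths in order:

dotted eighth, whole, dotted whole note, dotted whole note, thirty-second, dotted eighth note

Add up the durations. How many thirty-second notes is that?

Each duration in thirty-second notes: dotted eighth = 6; whole = 32; dotted whole note = 48; dotted whole note = 48; thirty-second = 1; dotted eighth note = 6.
Altogether 6 + 32 + 48 + 48 + 1 + 6 = 141 thirty-second notes.

141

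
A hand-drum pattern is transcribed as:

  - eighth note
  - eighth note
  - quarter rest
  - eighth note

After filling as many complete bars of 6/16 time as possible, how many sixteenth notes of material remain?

4

One bar of 6/16 = 3 eighth notes.
Express everything in eighth notes: eighth note = 1; eighth note = 1; quarter rest = 2; eighth note = 1.
Altogether 1 + 1 + 2 + 1 = 5.
5 ÷ 3 = 1 complete bar with 2 eighth notes remaining = 4 sixteenth notes.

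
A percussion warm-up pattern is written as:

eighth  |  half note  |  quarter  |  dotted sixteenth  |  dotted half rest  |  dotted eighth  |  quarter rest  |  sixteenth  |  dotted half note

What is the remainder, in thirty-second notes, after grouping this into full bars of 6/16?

One bar of 6/16 = 12 thirty-second notes.
Express everything in thirty-second notes: eighth = 4; half note = 16; quarter = 8; dotted sixteenth = 3; dotted half rest = 24; dotted eighth = 6; quarter rest = 8; sixteenth = 2; dotted half note = 24.
Sum: 4 + 16 + 8 + 3 + 24 + 6 + 8 + 2 + 24 = 95.
95 ÷ 12 = 7 complete bars with 11 thirty-second notes remaining.

11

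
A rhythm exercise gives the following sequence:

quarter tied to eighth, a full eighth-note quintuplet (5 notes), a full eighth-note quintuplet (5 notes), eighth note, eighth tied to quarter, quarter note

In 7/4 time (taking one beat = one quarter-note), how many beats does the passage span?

One quarter-note beat = 2 eighth notes.
Each duration in eighth notes: quarter tied to eighth (quarter + eighth) = 3; a full eighth-note quintuplet (5 notes) (five quintuplet eighths span one half) = 4; a full eighth-note quintuplet (5 notes) (five quintuplet eighths span one half) = 4; eighth note = 1; eighth tied to quarter (eighth + quarter) = 3; quarter note = 2.
Adding: 3 + 4 + 4 + 1 + 3 + 2 = 17.
17 ÷ 2 = 8.5 beats.

8.5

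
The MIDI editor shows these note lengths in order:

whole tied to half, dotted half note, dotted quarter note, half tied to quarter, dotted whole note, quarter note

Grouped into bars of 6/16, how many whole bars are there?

13

One bar of 6/16 = 3 eighth notes.
Working in eighth notes: whole tied to half (whole + half) = 12; dotted half note = 6; dotted quarter note = 3; half tied to quarter (half + quarter) = 6; dotted whole note = 12; quarter note = 2.
Altogether 12 + 6 + 3 + 6 + 12 + 2 = 41.
41 ÷ 3 = 13 complete bars with 2 left over.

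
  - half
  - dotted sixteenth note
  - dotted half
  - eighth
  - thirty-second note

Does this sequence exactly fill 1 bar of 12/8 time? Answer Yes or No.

One bar of 12/8 = 48 thirty-second notes.
Working in thirty-second notes: half = 16; dotted sixteenth note = 3; dotted half = 24; eighth = 4; thirty-second note = 1.
Sum: 16 + 3 + 24 + 4 + 1 = 48.
48 equals 48, so the answer is Yes.

Yes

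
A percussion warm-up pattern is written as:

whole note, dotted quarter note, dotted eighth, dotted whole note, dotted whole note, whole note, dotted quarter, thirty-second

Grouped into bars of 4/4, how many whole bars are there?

5

One bar of 4/4 = 32 thirty-second notes.
Convert each value to thirty-second notes: whole note = 32; dotted quarter note = 12; dotted eighth = 6; dotted whole note = 48; dotted whole note = 48; whole note = 32; dotted quarter = 12; thirty-second = 1.
Adding: 32 + 12 + 6 + 48 + 48 + 32 + 12 + 1 = 191.
191 ÷ 32 = 5 complete bars with 31 left over.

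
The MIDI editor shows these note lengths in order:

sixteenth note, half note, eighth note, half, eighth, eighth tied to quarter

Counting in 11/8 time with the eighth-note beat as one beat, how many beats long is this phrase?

One eighth-note beat = 2 sixteenth notes.
Express everything in sixteenth notes: sixteenth note = 1; half note = 8; eighth note = 2; half = 8; eighth = 2; eighth tied to quarter (eighth + quarter) = 6.
Sum: 1 + 8 + 2 + 8 + 2 + 6 = 27.
27 ÷ 2 = 13.5 beats.

13.5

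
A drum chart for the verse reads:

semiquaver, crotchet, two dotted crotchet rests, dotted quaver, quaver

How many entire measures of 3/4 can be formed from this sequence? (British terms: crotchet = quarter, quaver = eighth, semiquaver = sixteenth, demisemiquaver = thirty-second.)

1

One bar of 3/4 = 12 sixteenth notes.
Each duration in sixteenth notes: semiquaver = 1; crotchet = 4; dotted crotchet rest = 6; dotted crotchet rest = 6; dotted quaver = 3; quaver = 2.
Altogether 1 + 4 + 6 + 6 + 3 + 2 = 22.
22 ÷ 12 = 1 complete bar with 10 left over.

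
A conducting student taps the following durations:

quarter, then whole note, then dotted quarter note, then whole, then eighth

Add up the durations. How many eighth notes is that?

Each duration in eighth notes: quarter = 2; whole note = 8; dotted quarter note = 3; whole = 8; eighth = 1.
Total: 2 + 8 + 3 + 8 + 1 = 22 eighth notes.

22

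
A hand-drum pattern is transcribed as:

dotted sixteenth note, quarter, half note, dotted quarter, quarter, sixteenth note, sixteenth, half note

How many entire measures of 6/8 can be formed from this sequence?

One bar of 6/8 = 24 thirty-second notes.
Convert each value to thirty-second notes: dotted sixteenth note = 3; quarter = 8; half note = 16; dotted quarter = 12; quarter = 8; sixteenth note = 2; sixteenth = 2; half note = 16.
Altogether 3 + 8 + 16 + 12 + 8 + 2 + 2 + 16 = 67.
67 ÷ 24 = 2 complete bars with 19 left over.

2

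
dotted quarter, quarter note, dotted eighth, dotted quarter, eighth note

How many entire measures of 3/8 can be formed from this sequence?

3

One bar of 3/8 = 6 sixteenth notes.
Working in sixteenth notes: dotted quarter = 6; quarter note = 4; dotted eighth = 3; dotted quarter = 6; eighth note = 2.
Altogether 6 + 4 + 3 + 6 + 2 = 21.
21 ÷ 6 = 3 complete bars with 3 left over.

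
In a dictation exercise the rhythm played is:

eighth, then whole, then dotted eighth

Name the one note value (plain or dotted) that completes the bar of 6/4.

dotted eighth note

The bar of 6/4 = 24 sixteenth notes.
Working in sixteenth notes: eighth = 2; whole = 16; dotted eighth = 3.
Adding: 2 + 16 + 3 = 21.
Remaining: 24 − 21 = 3 sixteenth notes, which is a dotted eighth note.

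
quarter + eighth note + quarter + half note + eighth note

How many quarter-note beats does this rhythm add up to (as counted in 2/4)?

5

One quarter-note beat = 2 eighth notes.
Convert each value to eighth notes: quarter = 2; eighth note = 1; quarter = 2; half note = 4; eighth note = 1.
Total: 2 + 1 + 2 + 4 + 1 = 10.
10 ÷ 2 = 5 beats.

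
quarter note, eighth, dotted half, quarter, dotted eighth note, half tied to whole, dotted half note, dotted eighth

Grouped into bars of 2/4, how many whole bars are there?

One bar of 2/4 = 8 sixteenth notes.
Working in sixteenth notes: quarter note = 4; eighth = 2; dotted half = 12; quarter = 4; dotted eighth note = 3; half tied to whole (half + whole) = 24; dotted half note = 12; dotted eighth = 3.
Adding: 4 + 2 + 12 + 4 + 3 + 24 + 12 + 3 = 64.
64 ÷ 8 = 8 complete bars with 0 left over.

8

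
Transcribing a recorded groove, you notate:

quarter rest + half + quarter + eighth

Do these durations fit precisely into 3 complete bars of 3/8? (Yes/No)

Yes

One bar of 3/8 = 3 eighth notes, so 3 bars = 9.
In eighth notes: quarter rest = 2; half = 4; quarter = 2; eighth = 1.
Total: 2 + 4 + 2 + 1 = 9.
9 equals 9, so the answer is Yes.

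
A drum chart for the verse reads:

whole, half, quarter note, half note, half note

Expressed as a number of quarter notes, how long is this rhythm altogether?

Convert each value to quarter notes: whole = 4; half = 2; quarter note = 1; half note = 2; half note = 2.
Sum: 4 + 2 + 1 + 2 + 2 = 11 quarter notes.

11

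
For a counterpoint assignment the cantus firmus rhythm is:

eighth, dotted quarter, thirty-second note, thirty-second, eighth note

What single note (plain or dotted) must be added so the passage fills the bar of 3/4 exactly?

The bar of 3/4 = 24 thirty-second notes.
Working in thirty-second notes: eighth = 4; dotted quarter = 12; thirty-second note = 1; thirty-second = 1; eighth note = 4.
Altogether 4 + 12 + 1 + 1 + 4 = 22.
Remaining: 24 − 22 = 2 thirty-second notes, which is a sixteenth note.

sixteenth note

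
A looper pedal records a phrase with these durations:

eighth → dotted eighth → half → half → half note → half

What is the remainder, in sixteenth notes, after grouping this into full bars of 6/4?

13

One bar of 6/4 = 24 sixteenth notes.
Convert each value to sixteenth notes: eighth = 2; dotted eighth = 3; half = 8; half = 8; half note = 8; half = 8.
Adding: 2 + 3 + 8 + 8 + 8 + 8 = 37.
37 ÷ 24 = 1 complete bar with 13 sixteenth notes remaining.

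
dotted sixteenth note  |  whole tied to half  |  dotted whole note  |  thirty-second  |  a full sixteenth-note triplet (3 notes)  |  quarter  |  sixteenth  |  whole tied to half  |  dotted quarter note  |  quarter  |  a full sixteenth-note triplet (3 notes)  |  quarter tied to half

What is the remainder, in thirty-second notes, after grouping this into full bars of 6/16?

6

One bar of 6/16 = 12 thirty-second notes.
Each duration in thirty-second notes: dotted sixteenth note = 3; whole tied to half (whole + half) = 48; dotted whole note = 48; thirty-second = 1; a full sixteenth-note triplet (3 notes) (three triplet sixteenths span one eighth) = 4; quarter = 8; sixteenth = 2; whole tied to half (whole + half) = 48; dotted quarter note = 12; quarter = 8; a full sixteenth-note triplet (3 notes) (three triplet sixteenths span one eighth) = 4; quarter tied to half (quarter + half) = 24.
Sum: 3 + 48 + 48 + 1 + 4 + 8 + 2 + 48 + 12 + 8 + 4 + 24 = 210.
210 ÷ 12 = 17 complete bars with 6 thirty-second notes remaining.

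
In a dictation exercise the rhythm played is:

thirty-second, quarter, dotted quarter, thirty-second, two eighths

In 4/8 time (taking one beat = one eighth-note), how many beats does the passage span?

7.5

One eighth-note beat = 4 thirty-second notes.
Convert each value to thirty-second notes: thirty-second = 1; quarter = 8; dotted quarter = 12; thirty-second = 1; eighth = 4; eighth = 4.
Sum: 1 + 8 + 12 + 1 + 4 + 4 = 30.
30 ÷ 4 = 7.5 beats.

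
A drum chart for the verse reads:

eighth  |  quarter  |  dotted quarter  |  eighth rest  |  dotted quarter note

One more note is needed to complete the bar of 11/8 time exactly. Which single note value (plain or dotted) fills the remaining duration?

eighth note

The bar of 11/8 = 11 eighth notes.
Working in eighth notes: eighth = 1; quarter = 2; dotted quarter = 3; eighth rest = 1; dotted quarter note = 3.
Adding: 1 + 2 + 3 + 1 + 3 = 10.
Remaining: 11 − 10 = 1 eighth note, which is a eighth note.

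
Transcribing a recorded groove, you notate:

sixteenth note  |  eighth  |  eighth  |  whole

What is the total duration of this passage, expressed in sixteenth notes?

In sixteenth notes: sixteenth note = 1; eighth = 2; eighth = 2; whole = 16.
Adding: 1 + 2 + 2 + 16 = 21 sixteenth notes.

21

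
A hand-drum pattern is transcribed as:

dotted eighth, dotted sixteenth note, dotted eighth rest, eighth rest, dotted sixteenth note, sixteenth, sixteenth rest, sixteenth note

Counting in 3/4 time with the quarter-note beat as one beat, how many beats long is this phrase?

3.5

One quarter-note beat = 8 thirty-second notes.
In thirty-second notes: dotted eighth = 6; dotted sixteenth note = 3; dotted eighth rest = 6; eighth rest = 4; dotted sixteenth note = 3; sixteenth = 2; sixteenth rest = 2; sixteenth note = 2.
Sum: 6 + 3 + 6 + 4 + 3 + 2 + 2 + 2 = 28.
28 ÷ 8 = 3.5 beats.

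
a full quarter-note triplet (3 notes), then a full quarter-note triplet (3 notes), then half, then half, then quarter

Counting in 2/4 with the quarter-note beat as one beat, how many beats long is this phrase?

One quarter-note beat = 2 eighth notes.
Convert each value to eighth notes: a full quarter-note triplet (3 notes) (three triplet quarters span one half) = 4; a full quarter-note triplet (3 notes) (three triplet quarters span one half) = 4; half = 4; half = 4; quarter = 2.
Total: 4 + 4 + 4 + 4 + 2 = 18.
18 ÷ 2 = 9 beats.

9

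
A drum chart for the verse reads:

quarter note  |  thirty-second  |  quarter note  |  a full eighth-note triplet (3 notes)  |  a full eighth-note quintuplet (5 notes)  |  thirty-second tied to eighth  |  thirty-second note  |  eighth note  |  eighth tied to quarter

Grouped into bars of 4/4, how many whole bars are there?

One bar of 4/4 = 32 thirty-second notes.
Express everything in thirty-second notes: quarter note = 8; thirty-second = 1; quarter note = 8; a full eighth-note triplet (3 notes) (three triplet eighths span one quarter) = 8; a full eighth-note quintuplet (5 notes) (five quintuplet eighths span one half) = 16; thirty-second tied to eighth (thirty-second + eighth) = 5; thirty-second note = 1; eighth note = 4; eighth tied to quarter (eighth + quarter) = 12.
Adding: 8 + 1 + 8 + 8 + 16 + 5 + 1 + 4 + 12 = 63.
63 ÷ 32 = 1 complete bar with 31 left over.

1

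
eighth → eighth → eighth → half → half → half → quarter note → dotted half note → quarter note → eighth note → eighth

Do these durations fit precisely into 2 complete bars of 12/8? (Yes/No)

One bar of 12/8 = 12 eighth notes, so 2 bars = 24.
Working in eighth notes: eighth = 1; eighth = 1; eighth = 1; half = 4; half = 4; half = 4; quarter note = 2; dotted half note = 6; quarter note = 2; eighth note = 1; eighth = 1.
Total: 1 + 1 + 1 + 4 + 4 + 4 + 2 + 6 + 2 + 1 + 1 = 27.
27 exceeds 24, so the answer is No.

No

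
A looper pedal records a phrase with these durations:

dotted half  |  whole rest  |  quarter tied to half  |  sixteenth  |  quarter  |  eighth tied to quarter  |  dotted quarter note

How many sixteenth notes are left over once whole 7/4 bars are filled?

1

One bar of 7/4 = 28 sixteenth notes.
Convert each value to sixteenth notes: dotted half = 12; whole rest = 16; quarter tied to half (quarter + half) = 12; sixteenth = 1; quarter = 4; eighth tied to quarter (eighth + quarter) = 6; dotted quarter note = 6.
Altogether 12 + 16 + 12 + 1 + 4 + 6 + 6 = 57.
57 ÷ 28 = 2 complete bars with 1 sixteenth note remaining.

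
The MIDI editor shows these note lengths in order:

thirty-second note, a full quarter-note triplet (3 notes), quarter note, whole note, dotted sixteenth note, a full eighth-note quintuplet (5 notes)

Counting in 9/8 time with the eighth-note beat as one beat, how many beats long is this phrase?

One eighth-note beat = 4 thirty-second notes.
In thirty-second notes: thirty-second note = 1; a full quarter-note triplet (3 notes) (three triplet quarters span one half) = 16; quarter note = 8; whole note = 32; dotted sixteenth note = 3; a full eighth-note quintuplet (5 notes) (five quintuplet eighths span one half) = 16.
Total: 1 + 16 + 8 + 32 + 3 + 16 = 76.
76 ÷ 4 = 19 beats.

19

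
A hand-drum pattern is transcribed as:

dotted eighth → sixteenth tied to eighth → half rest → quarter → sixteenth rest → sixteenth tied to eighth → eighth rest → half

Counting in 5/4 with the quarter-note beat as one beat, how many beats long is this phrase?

One quarter-note beat = 4 sixteenth notes.
Working in sixteenth notes: dotted eighth = 3; sixteenth tied to eighth (sixteenth + eighth) = 3; half rest = 8; quarter = 4; sixteenth rest = 1; sixteenth tied to eighth (sixteenth + eighth) = 3; eighth rest = 2; half = 8.
Altogether 3 + 3 + 8 + 4 + 1 + 3 + 2 + 8 = 32.
32 ÷ 4 = 8 beats.

8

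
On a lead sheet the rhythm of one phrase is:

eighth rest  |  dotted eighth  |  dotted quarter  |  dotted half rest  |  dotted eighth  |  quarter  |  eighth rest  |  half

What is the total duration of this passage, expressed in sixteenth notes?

Express everything in sixteenth notes: eighth rest = 2; dotted eighth = 3; dotted quarter = 6; dotted half rest = 12; dotted eighth = 3; quarter = 4; eighth rest = 2; half = 8.
Adding: 2 + 3 + 6 + 12 + 3 + 4 + 2 + 8 = 40 sixteenth notes.

40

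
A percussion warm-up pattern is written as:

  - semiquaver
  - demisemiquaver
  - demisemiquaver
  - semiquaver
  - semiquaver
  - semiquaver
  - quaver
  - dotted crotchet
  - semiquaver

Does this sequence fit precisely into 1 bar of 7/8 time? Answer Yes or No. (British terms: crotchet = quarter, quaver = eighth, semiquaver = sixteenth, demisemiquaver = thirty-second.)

Yes

One bar of 7/8 = 28 thirty-second notes.
Express everything in thirty-second notes: semiquaver = 2; demisemiquaver = 1; demisemiquaver = 1; semiquaver = 2; semiquaver = 2; semiquaver = 2; quaver = 4; dotted crotchet = 12; semiquaver = 2.
Total: 2 + 1 + 1 + 2 + 2 + 2 + 4 + 12 + 2 = 28.
28 equals 28, so the answer is Yes.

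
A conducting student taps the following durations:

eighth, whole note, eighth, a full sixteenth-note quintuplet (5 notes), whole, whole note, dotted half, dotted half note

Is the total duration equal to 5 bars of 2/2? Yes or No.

Yes

One bar of 2/2 = 8 eighth notes, so 5 bars = 40.
Express everything in eighth notes: eighth = 1; whole note = 8; eighth = 1; a full sixteenth-note quintuplet (5 notes) (five quintuplet sixteenths span one quarter) = 2; whole = 8; whole note = 8; dotted half = 6; dotted half note = 6.
Adding: 1 + 8 + 1 + 2 + 8 + 8 + 6 + 6 = 40.
40 equals 40, so the answer is Yes.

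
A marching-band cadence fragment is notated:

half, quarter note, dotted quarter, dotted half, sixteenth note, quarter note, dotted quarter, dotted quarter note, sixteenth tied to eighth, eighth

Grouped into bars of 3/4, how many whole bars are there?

One bar of 3/4 = 12 sixteenth notes.
Convert each value to sixteenth notes: half = 8; quarter note = 4; dotted quarter = 6; dotted half = 12; sixteenth note = 1; quarter note = 4; dotted quarter = 6; dotted quarter note = 6; sixteenth tied to eighth (sixteenth + eighth) = 3; eighth = 2.
Total: 8 + 4 + 6 + 12 + 1 + 4 + 6 + 6 + 3 + 2 = 52.
52 ÷ 12 = 4 complete bars with 4 left over.

4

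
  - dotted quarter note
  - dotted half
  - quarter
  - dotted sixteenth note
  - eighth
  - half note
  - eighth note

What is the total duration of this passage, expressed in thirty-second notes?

Convert each value to thirty-second notes: dotted quarter note = 12; dotted half = 24; quarter = 8; dotted sixteenth note = 3; eighth = 4; half note = 16; eighth note = 4.
Total: 12 + 24 + 8 + 3 + 4 + 16 + 4 = 71 thirty-second notes.

71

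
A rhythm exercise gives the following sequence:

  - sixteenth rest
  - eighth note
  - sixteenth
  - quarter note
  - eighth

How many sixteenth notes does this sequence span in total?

10

Express everything in sixteenth notes: sixteenth rest = 1; eighth note = 2; sixteenth = 1; quarter note = 4; eighth = 2.
Total: 1 + 2 + 1 + 4 + 2 = 10 sixteenth notes.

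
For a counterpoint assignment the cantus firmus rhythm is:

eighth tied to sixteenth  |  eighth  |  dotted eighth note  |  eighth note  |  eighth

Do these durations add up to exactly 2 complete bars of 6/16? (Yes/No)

Yes

One bar of 6/16 = 6 sixteenth notes, so 2 bars = 12.
Convert each value to sixteenth notes: eighth tied to sixteenth (eighth + sixteenth) = 3; eighth = 2; dotted eighth note = 3; eighth note = 2; eighth = 2.
Total: 3 + 2 + 3 + 2 + 2 = 12.
12 equals 12, so the answer is Yes.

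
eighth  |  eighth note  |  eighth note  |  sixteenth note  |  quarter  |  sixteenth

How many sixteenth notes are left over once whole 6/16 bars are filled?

0

One bar of 6/16 = 6 sixteenth notes.
Each duration in sixteenth notes: eighth = 2; eighth note = 2; eighth note = 2; sixteenth note = 1; quarter = 4; sixteenth = 1.
Adding: 2 + 2 + 2 + 1 + 4 + 1 = 12.
12 ÷ 6 = 2 complete bars with 0 sixteenth notes remaining.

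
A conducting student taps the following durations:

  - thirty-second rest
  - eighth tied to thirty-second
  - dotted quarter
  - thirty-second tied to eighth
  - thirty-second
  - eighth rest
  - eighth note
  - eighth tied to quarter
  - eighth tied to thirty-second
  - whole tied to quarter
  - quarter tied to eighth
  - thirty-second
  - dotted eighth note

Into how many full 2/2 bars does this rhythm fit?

One bar of 2/2 = 32 thirty-second notes.
Working in thirty-second notes: thirty-second rest = 1; eighth tied to thirty-second (eighth + thirty-second) = 5; dotted quarter = 12; thirty-second tied to eighth (thirty-second + eighth) = 5; thirty-second = 1; eighth rest = 4; eighth note = 4; eighth tied to quarter (eighth + quarter) = 12; eighth tied to thirty-second (eighth + thirty-second) = 5; whole tied to quarter (whole + quarter) = 40; quarter tied to eighth (quarter + eighth) = 12; thirty-second = 1; dotted eighth note = 6.
Adding: 1 + 5 + 12 + 5 + 1 + 4 + 4 + 12 + 5 + 40 + 12 + 1 + 6 = 108.
108 ÷ 32 = 3 complete bars with 12 left over.

3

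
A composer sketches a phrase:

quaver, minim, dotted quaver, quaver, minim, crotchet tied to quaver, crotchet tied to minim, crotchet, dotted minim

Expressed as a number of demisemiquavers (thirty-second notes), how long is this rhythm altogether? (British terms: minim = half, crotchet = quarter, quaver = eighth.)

Working in thirty-second notes: quaver = 4; minim = 16; dotted quaver = 6; quaver = 4; minim = 16; crotchet tied to quaver (crotchet + quaver) = 12; crotchet tied to minim (crotchet + minim) = 24; crotchet = 8; dotted minim = 24.
Total: 4 + 16 + 6 + 4 + 16 + 12 + 24 + 8 + 24 = 114 thirty-second notes.

114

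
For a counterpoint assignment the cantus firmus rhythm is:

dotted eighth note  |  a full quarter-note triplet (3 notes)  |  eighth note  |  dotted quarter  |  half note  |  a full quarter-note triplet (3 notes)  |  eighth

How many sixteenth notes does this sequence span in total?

Convert each value to sixteenth notes: dotted eighth note = 3; a full quarter-note triplet (3 notes) (three triplet quarters span one half) = 8; eighth note = 2; dotted quarter = 6; half note = 8; a full quarter-note triplet (3 notes) (three triplet quarters span one half) = 8; eighth = 2.
Altogether 3 + 8 + 2 + 6 + 8 + 8 + 2 = 37 sixteenth notes.

37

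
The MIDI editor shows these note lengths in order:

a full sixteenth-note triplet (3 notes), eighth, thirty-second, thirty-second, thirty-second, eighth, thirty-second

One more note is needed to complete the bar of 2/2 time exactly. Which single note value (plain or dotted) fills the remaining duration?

half note

The bar of 2/2 = 32 thirty-second notes.
In thirty-second notes: a full sixteenth-note triplet (3 notes) (three triplet sixteenths span one eighth) = 4; eighth = 4; thirty-second = 1; thirty-second = 1; thirty-second = 1; eighth = 4; thirty-second = 1.
Altogether 4 + 4 + 1 + 1 + 1 + 4 + 1 = 16.
Remaining: 32 − 16 = 16 thirty-second notes, which is a half note.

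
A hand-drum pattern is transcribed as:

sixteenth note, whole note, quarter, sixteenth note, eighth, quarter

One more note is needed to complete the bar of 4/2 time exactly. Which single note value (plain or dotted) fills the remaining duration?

The bar of 4/2 = 32 sixteenth notes.
Express everything in sixteenth notes: sixteenth note = 1; whole note = 16; quarter = 4; sixteenth note = 1; eighth = 2; quarter = 4.
Total: 1 + 16 + 4 + 1 + 2 + 4 = 28.
Remaining: 32 − 28 = 4 sixteenth notes, which is a quarter note.

quarter note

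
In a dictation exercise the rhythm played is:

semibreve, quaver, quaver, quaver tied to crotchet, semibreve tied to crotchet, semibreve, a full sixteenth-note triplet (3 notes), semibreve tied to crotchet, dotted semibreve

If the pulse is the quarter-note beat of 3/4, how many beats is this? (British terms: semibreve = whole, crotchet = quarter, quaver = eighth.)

27

One quarter-note beat = 2 eighth notes.
Convert each value to eighth notes: semibreve = 8; quaver = 1; quaver = 1; quaver tied to crotchet (quaver + crotchet) = 3; semibreve tied to crotchet (semibreve + crotchet) = 10; semibreve = 8; a full sixteenth-note triplet (3 notes) (three triplet sixteenths span one eighth) = 1; semibreve tied to crotchet (semibreve + crotchet) = 10; dotted semibreve = 12.
Altogether 8 + 1 + 1 + 3 + 10 + 8 + 1 + 10 + 12 = 54.
54 ÷ 2 = 27 beats.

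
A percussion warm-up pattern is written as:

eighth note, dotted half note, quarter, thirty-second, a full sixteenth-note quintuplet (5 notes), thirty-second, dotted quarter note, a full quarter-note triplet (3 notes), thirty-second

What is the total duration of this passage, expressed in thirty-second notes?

Working in thirty-second notes: eighth note = 4; dotted half note = 24; quarter = 8; thirty-second = 1; a full sixteenth-note quintuplet (5 notes) (five quintuplet sixteenths span one quarter) = 8; thirty-second = 1; dotted quarter note = 12; a full quarter-note triplet (3 notes) (three triplet quarters span one half) = 16; thirty-second = 1.
Adding: 4 + 24 + 8 + 1 + 8 + 1 + 12 + 16 + 1 = 75 thirty-second notes.

75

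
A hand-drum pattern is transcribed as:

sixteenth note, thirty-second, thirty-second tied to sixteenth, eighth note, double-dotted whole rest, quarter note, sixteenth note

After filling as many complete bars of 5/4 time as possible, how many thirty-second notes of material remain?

One bar of 5/4 = 40 thirty-second notes.
In thirty-second notes: sixteenth note = 2; thirty-second = 1; thirty-second tied to sixteenth (thirty-second + sixteenth) = 3; eighth note = 4; double-dotted whole rest = 56; quarter note = 8; sixteenth note = 2.
Total: 2 + 1 + 3 + 4 + 56 + 8 + 2 = 76.
76 ÷ 40 = 1 complete bar with 36 thirty-second notes remaining.

36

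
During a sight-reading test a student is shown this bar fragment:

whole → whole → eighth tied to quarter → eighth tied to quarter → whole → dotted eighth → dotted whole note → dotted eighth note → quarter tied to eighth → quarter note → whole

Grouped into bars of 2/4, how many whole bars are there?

14

One bar of 2/4 = 8 sixteenth notes.
Convert each value to sixteenth notes: whole = 16; whole = 16; eighth tied to quarter (eighth + quarter) = 6; eighth tied to quarter (eighth + quarter) = 6; whole = 16; dotted eighth = 3; dotted whole note = 24; dotted eighth note = 3; quarter tied to eighth (quarter + eighth) = 6; quarter note = 4; whole = 16.
Adding: 16 + 16 + 6 + 6 + 16 + 3 + 24 + 3 + 6 + 4 + 16 = 116.
116 ÷ 8 = 14 complete bars with 4 left over.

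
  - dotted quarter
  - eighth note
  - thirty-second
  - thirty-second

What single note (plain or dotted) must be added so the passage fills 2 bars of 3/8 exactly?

2 bars of 3/8 = 24 thirty-second notes.
Convert each value to thirty-second notes: dotted quarter = 12; eighth note = 4; thirty-second = 1; thirty-second = 1.
Adding: 12 + 4 + 1 + 1 = 18.
Remaining: 24 − 18 = 6 thirty-second notes, which is a dotted eighth note.

dotted eighth note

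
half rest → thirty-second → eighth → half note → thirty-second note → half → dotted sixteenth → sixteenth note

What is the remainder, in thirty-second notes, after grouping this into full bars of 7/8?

One bar of 7/8 = 28 thirty-second notes.
In thirty-second notes: half rest = 16; thirty-second = 1; eighth = 4; half note = 16; thirty-second note = 1; half = 16; dotted sixteenth = 3; sixteenth note = 2.
Sum: 16 + 1 + 4 + 16 + 1 + 16 + 3 + 2 = 59.
59 ÷ 28 = 2 complete bars with 3 thirty-second notes remaining.

3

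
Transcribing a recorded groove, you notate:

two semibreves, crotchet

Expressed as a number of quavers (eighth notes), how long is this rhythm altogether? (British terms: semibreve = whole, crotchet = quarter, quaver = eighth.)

18

Working in eighth notes: semibreve = 8; semibreve = 8; crotchet = 2.
Total: 8 + 8 + 2 = 18 eighth notes.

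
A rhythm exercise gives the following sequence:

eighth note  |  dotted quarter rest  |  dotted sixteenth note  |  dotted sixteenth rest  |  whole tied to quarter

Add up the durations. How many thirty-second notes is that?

Express everything in thirty-second notes: eighth note = 4; dotted quarter rest = 12; dotted sixteenth note = 3; dotted sixteenth rest = 3; whole tied to quarter (whole + quarter) = 40.
Adding: 4 + 12 + 3 + 3 + 40 = 62 thirty-second notes.

62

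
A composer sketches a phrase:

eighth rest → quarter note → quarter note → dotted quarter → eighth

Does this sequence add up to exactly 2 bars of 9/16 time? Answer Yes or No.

Yes

One bar of 9/16 = 9 sixteenth notes, so 2 bars = 18.
Working in sixteenth notes: eighth rest = 2; quarter note = 4; quarter note = 4; dotted quarter = 6; eighth = 2.
Total: 2 + 4 + 4 + 6 + 2 = 18.
18 equals 18, so the answer is Yes.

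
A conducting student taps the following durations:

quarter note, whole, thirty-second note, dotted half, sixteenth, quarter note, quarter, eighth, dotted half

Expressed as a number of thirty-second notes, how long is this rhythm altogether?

111

Each duration in thirty-second notes: quarter note = 8; whole = 32; thirty-second note = 1; dotted half = 24; sixteenth = 2; quarter note = 8; quarter = 8; eighth = 4; dotted half = 24.
Total: 8 + 32 + 1 + 24 + 2 + 8 + 8 + 4 + 24 = 111 thirty-second notes.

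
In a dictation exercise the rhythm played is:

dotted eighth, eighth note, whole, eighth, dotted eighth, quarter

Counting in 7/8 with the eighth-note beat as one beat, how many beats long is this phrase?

15

One eighth-note beat = 2 sixteenth notes.
Express everything in sixteenth notes: dotted eighth = 3; eighth note = 2; whole = 16; eighth = 2; dotted eighth = 3; quarter = 4.
Total: 3 + 2 + 16 + 2 + 3 + 4 = 30.
30 ÷ 2 = 15 beats.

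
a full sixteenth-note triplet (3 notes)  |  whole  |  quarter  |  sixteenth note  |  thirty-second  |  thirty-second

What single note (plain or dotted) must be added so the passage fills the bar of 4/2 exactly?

The bar of 4/2 = 64 thirty-second notes.
Express everything in thirty-second notes: a full sixteenth-note triplet (3 notes) (three triplet sixteenths span one eighth) = 4; whole = 32; quarter = 8; sixteenth note = 2; thirty-second = 1; thirty-second = 1.
Adding: 4 + 32 + 8 + 2 + 1 + 1 = 48.
Remaining: 64 − 48 = 16 thirty-second notes, which is a half note.

half note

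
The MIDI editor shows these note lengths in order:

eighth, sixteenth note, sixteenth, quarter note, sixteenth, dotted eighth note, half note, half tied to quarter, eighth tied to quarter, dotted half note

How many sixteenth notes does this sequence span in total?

Convert each value to sixteenth notes: eighth = 2; sixteenth note = 1; sixteenth = 1; quarter note = 4; sixteenth = 1; dotted eighth note = 3; half note = 8; half tied to quarter (half + quarter) = 12; eighth tied to quarter (eighth + quarter) = 6; dotted half note = 12.
Total: 2 + 1 + 1 + 4 + 1 + 3 + 8 + 12 + 6 + 12 = 50 sixteenth notes.

50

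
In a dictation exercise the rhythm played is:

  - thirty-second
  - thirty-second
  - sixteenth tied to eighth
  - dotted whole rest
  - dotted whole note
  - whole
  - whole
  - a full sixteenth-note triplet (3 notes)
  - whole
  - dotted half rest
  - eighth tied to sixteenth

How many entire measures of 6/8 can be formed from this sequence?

One bar of 6/8 = 24 thirty-second notes.
Convert each value to thirty-second notes: thirty-second = 1; thirty-second = 1; sixteenth tied to eighth (sixteenth + eighth) = 6; dotted whole rest = 48; dotted whole note = 48; whole = 32; whole = 32; a full sixteenth-note triplet (3 notes) (three triplet sixteenths span one eighth) = 4; whole = 32; dotted half rest = 24; eighth tied to sixteenth (eighth + sixteenth) = 6.
Total: 1 + 1 + 6 + 48 + 48 + 32 + 32 + 4 + 32 + 24 + 6 = 234.
234 ÷ 24 = 9 complete bars with 18 left over.

9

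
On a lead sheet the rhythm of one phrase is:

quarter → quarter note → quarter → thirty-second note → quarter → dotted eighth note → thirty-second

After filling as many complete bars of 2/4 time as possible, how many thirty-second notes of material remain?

8

One bar of 2/4 = 16 thirty-second notes.
Express everything in thirty-second notes: quarter = 8; quarter note = 8; quarter = 8; thirty-second note = 1; quarter = 8; dotted eighth note = 6; thirty-second = 1.
Adding: 8 + 8 + 8 + 1 + 8 + 6 + 1 = 40.
40 ÷ 16 = 2 complete bars with 8 thirty-second notes remaining.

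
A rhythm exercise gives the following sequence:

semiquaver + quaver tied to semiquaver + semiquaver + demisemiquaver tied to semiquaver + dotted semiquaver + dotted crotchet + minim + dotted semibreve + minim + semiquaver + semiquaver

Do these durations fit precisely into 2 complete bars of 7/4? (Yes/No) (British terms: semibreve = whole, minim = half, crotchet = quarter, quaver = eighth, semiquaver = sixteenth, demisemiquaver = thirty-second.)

Yes

One bar of 7/4 = 56 thirty-second notes, so 2 bars = 112.
Working in thirty-second notes: semiquaver = 2; quaver tied to semiquaver (quaver + semiquaver) = 6; semiquaver = 2; demisemiquaver tied to semiquaver (demisemiquaver + semiquaver) = 3; dotted semiquaver = 3; dotted crotchet = 12; minim = 16; dotted semibreve = 48; minim = 16; semiquaver = 2; semiquaver = 2.
Total: 2 + 6 + 2 + 3 + 3 + 12 + 16 + 48 + 16 + 2 + 2 = 112.
112 equals 112, so the answer is Yes.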